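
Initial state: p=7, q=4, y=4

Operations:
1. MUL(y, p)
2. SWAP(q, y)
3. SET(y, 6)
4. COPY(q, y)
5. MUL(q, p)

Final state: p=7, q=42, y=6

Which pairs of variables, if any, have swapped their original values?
None

Comparing initial and final values:
q: 4 → 42
y: 4 → 6
p: 7 → 7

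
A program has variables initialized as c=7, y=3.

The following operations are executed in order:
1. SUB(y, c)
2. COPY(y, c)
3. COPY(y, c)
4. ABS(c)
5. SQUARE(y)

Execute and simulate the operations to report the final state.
{c: 7, y: 49}

Step-by-step execution:
Initial: c=7, y=3
After step 1 (SUB(y, c)): c=7, y=-4
After step 2 (COPY(y, c)): c=7, y=7
After step 3 (COPY(y, c)): c=7, y=7
After step 4 (ABS(c)): c=7, y=7
After step 5 (SQUARE(y)): c=7, y=49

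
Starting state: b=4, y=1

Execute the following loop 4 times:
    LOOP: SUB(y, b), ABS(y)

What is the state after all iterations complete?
b=4, y=1

Iteration trace:
Start: b=4, y=1
After iteration 1: b=4, y=3
After iteration 2: b=4, y=1
After iteration 3: b=4, y=3
After iteration 4: b=4, y=1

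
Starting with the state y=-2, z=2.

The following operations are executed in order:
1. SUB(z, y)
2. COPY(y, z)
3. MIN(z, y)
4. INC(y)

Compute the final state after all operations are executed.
{y: 5, z: 4}

Step-by-step execution:
Initial: y=-2, z=2
After step 1 (SUB(z, y)): y=-2, z=4
After step 2 (COPY(y, z)): y=4, z=4
After step 3 (MIN(z, y)): y=4, z=4
After step 4 (INC(y)): y=5, z=4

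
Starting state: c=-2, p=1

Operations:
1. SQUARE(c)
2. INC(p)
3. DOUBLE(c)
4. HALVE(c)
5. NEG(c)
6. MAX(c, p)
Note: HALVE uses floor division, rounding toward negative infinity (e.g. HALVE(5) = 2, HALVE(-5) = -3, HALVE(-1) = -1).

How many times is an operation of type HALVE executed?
1

Counting HALVE operations:
Step 4: HALVE(c) ← HALVE
Total: 1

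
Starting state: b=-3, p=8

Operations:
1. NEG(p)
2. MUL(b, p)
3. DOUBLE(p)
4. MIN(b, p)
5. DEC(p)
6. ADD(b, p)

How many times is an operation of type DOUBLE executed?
1

Counting DOUBLE operations:
Step 3: DOUBLE(p) ← DOUBLE
Total: 1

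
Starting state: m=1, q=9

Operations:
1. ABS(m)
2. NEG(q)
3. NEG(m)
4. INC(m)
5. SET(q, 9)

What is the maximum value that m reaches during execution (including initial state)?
1

Values of m at each step:
Initial: m = 1 ← maximum
After step 1: m = 1
After step 2: m = 1
After step 3: m = -1
After step 4: m = 0
After step 5: m = 0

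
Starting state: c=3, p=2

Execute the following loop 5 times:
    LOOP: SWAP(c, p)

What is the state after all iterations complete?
c=2, p=3

Iteration trace:
Start: c=3, p=2
After iteration 1: c=2, p=3
After iteration 2: c=3, p=2
After iteration 3: c=2, p=3
After iteration 4: c=3, p=2
After iteration 5: c=2, p=3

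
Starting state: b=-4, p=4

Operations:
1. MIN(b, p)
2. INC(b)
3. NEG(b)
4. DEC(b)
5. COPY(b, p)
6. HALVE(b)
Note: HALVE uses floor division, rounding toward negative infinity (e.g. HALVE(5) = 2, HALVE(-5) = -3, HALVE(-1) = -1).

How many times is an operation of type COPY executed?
1

Counting COPY operations:
Step 5: COPY(b, p) ← COPY
Total: 1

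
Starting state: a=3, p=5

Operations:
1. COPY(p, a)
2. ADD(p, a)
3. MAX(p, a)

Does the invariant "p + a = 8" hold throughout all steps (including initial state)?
No, violated after step 1

The invariant is violated after step 1.

State at each step:
Initial: a=3, p=5
After step 1: a=3, p=3
After step 2: a=3, p=6
After step 3: a=3, p=6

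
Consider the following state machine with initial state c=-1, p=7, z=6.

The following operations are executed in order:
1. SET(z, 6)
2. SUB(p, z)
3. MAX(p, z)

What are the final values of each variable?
{c: -1, p: 6, z: 6}

Step-by-step execution:
Initial: c=-1, p=7, z=6
After step 1 (SET(z, 6)): c=-1, p=7, z=6
After step 2 (SUB(p, z)): c=-1, p=1, z=6
After step 3 (MAX(p, z)): c=-1, p=6, z=6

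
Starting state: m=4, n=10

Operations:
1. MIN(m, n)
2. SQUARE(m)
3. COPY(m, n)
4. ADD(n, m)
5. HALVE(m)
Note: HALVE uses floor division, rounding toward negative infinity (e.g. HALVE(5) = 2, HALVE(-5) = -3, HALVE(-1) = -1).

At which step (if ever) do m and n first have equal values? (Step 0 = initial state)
Step 3

m and n first become equal after step 3.

Comparing values at each step:
Initial: m=4, n=10
After step 1: m=4, n=10
After step 2: m=16, n=10
After step 3: m=10, n=10 ← equal!
After step 4: m=10, n=20
After step 5: m=5, n=20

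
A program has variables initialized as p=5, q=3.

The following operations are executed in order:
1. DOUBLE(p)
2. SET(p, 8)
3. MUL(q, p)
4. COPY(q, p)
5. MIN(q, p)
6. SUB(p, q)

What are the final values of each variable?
{p: 0, q: 8}

Step-by-step execution:
Initial: p=5, q=3
After step 1 (DOUBLE(p)): p=10, q=3
After step 2 (SET(p, 8)): p=8, q=3
After step 3 (MUL(q, p)): p=8, q=24
After step 4 (COPY(q, p)): p=8, q=8
After step 5 (MIN(q, p)): p=8, q=8
After step 6 (SUB(p, q)): p=0, q=8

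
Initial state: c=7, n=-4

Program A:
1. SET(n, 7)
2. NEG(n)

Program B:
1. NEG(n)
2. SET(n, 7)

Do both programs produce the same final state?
No

Program A final state: c=7, n=-7
Program B final state: c=7, n=7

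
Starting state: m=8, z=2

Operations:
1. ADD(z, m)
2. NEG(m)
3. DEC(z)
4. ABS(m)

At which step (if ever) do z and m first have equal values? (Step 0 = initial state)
Never

z and m never become equal during execution.

Comparing values at each step:
Initial: z=2, m=8
After step 1: z=10, m=8
After step 2: z=10, m=-8
After step 3: z=9, m=-8
After step 4: z=9, m=8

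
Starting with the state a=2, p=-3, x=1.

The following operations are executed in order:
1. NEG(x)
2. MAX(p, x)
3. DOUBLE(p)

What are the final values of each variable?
{a: 2, p: -2, x: -1}

Step-by-step execution:
Initial: a=2, p=-3, x=1
After step 1 (NEG(x)): a=2, p=-3, x=-1
After step 2 (MAX(p, x)): a=2, p=-1, x=-1
After step 3 (DOUBLE(p)): a=2, p=-2, x=-1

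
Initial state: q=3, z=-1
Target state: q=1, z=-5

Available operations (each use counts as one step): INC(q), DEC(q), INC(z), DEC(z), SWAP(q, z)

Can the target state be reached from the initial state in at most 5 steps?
No

The target state cannot be reached within 5 steps.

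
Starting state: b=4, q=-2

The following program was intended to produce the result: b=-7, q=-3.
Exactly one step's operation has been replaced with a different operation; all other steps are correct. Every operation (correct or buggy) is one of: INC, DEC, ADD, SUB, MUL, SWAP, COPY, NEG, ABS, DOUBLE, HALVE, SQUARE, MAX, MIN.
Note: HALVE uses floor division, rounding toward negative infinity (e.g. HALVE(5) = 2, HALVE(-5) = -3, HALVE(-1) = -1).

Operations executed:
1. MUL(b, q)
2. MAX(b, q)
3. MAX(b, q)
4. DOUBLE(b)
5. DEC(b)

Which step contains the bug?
Step 2

Trace with buggy code:
Initial: b=4, q=-2
After step 1: b=-8, q=-2
After step 2: b=-2, q=-2
After step 3: b=-2, q=-2
After step 4: b=-4, q=-2
After step 5: b=-5, q=-2
Actual final b=-5, q=-2 ≠ expected b=-7, q=-3.
Step 2 is the only position where a single-operation replacement can produce the expected result.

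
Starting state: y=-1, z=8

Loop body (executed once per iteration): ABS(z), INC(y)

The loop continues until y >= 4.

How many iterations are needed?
5

Tracing iterations:
Initial: y=-1, z=8
After iteration 1: y=0, z=8
After iteration 2: y=1, z=8
After iteration 3: y=2, z=8
After iteration 4: y=3, z=8
After iteration 5: y=4, z=8
y >= 4 now holds, so the loop exits after 5 iterations.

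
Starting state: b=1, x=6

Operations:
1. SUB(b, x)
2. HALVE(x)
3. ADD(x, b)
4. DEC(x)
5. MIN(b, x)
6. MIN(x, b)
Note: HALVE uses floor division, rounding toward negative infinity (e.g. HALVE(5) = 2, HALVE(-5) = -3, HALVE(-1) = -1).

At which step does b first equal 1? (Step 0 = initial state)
Step 0

Tracing b:
Initial: b = 1 ← first occurrence
After step 1: b = -5
After step 2: b = -5
After step 3: b = -5
After step 4: b = -5
After step 5: b = -5
After step 6: b = -5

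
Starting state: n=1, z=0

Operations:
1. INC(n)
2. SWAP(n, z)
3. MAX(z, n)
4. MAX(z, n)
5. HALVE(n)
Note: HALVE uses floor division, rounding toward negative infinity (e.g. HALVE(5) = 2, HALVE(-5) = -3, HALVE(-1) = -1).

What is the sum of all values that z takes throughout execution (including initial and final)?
8

Values of z at each step:
Initial: z = 0
After step 1: z = 0
After step 2: z = 2
After step 3: z = 2
After step 4: z = 2
After step 5: z = 2
Sum = 0 + 0 + 2 + 2 + 2 + 2 = 8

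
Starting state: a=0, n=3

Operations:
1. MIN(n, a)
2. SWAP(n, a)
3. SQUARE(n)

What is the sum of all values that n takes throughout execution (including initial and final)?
3

Values of n at each step:
Initial: n = 3
After step 1: n = 0
After step 2: n = 0
After step 3: n = 0
Sum = 3 + 0 + 0 + 0 = 3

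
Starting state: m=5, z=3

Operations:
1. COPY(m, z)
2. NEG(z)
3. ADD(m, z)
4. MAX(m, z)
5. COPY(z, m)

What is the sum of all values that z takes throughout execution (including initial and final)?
-3

Values of z at each step:
Initial: z = 3
After step 1: z = 3
After step 2: z = -3
After step 3: z = -3
After step 4: z = -3
After step 5: z = 0
Sum = 3 + 3 + -3 + -3 + -3 + 0 = -3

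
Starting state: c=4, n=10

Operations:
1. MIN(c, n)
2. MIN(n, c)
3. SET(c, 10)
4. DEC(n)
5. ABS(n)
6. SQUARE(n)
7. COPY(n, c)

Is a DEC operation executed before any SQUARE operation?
Yes

First DEC: step 4
First SQUARE: step 6
Since 4 < 6, DEC comes first.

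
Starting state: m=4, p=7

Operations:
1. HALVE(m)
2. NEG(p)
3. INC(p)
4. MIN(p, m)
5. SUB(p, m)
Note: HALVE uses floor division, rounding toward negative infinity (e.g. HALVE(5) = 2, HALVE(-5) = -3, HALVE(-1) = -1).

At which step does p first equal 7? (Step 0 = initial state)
Step 0

Tracing p:
Initial: p = 7 ← first occurrence
After step 1: p = 7
After step 2: p = -7
After step 3: p = -6
After step 4: p = -6
After step 5: p = -8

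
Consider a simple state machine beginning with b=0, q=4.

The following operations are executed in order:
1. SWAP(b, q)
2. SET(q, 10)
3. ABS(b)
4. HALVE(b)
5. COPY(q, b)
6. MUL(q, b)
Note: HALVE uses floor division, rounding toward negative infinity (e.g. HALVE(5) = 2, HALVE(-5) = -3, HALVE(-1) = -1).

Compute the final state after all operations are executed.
{b: 2, q: 4}

Step-by-step execution:
Initial: b=0, q=4
After step 1 (SWAP(b, q)): b=4, q=0
After step 2 (SET(q, 10)): b=4, q=10
After step 3 (ABS(b)): b=4, q=10
After step 4 (HALVE(b)): b=2, q=10
After step 5 (COPY(q, b)): b=2, q=2
After step 6 (MUL(q, b)): b=2, q=4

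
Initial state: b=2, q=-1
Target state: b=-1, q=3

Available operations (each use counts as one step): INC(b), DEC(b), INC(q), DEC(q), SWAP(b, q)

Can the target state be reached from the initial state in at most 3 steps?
Yes

Path (2 steps): INC(b) → SWAP(b, q)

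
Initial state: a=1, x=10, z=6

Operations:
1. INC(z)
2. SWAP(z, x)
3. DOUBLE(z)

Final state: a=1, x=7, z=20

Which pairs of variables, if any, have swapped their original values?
None

Comparing initial and final values:
x: 10 → 7
a: 1 → 1
z: 6 → 20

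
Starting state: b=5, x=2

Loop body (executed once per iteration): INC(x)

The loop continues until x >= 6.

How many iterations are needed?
4

Tracing iterations:
Initial: b=5, x=2
After iteration 1: b=5, x=3
After iteration 2: b=5, x=4
After iteration 3: b=5, x=5
After iteration 4: b=5, x=6
x >= 6 now holds, so the loop exits after 4 iterations.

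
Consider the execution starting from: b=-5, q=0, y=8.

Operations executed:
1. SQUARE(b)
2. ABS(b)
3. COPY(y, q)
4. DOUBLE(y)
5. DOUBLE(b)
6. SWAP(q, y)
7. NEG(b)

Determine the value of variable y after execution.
y = 0

Tracing execution:
Step 1: SQUARE(b) → y = 8
Step 2: ABS(b) → y = 8
Step 3: COPY(y, q) → y = 0
Step 4: DOUBLE(y) → y = 0
Step 5: DOUBLE(b) → y = 0
Step 6: SWAP(q, y) → y = 0
Step 7: NEG(b) → y = 0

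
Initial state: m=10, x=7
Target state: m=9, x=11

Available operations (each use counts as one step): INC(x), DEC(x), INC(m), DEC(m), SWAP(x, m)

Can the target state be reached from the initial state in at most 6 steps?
Yes

Path (4 steps): INC(x) → INC(x) → INC(m) → SWAP(x, m)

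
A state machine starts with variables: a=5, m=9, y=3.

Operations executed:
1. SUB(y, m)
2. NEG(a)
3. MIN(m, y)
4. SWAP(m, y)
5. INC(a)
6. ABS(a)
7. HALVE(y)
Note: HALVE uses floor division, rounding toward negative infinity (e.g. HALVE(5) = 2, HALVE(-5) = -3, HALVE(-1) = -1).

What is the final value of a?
a = 4

Tracing execution:
Step 1: SUB(y, m) → a = 5
Step 2: NEG(a) → a = -5
Step 3: MIN(m, y) → a = -5
Step 4: SWAP(m, y) → a = -5
Step 5: INC(a) → a = -4
Step 6: ABS(a) → a = 4
Step 7: HALVE(y) → a = 4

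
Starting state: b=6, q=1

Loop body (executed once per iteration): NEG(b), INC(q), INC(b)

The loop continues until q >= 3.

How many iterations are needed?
2

Tracing iterations:
Initial: b=6, q=1
After iteration 1: b=-5, q=2
After iteration 2: b=6, q=3
q >= 3 now holds, so the loop exits after 2 iterations.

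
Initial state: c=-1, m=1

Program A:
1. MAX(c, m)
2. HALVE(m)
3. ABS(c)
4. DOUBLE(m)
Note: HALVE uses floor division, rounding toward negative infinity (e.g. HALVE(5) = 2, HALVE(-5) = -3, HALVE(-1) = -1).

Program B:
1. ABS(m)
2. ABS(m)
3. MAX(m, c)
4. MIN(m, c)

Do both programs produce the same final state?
No

Program A final state: c=1, m=0
Program B final state: c=-1, m=-1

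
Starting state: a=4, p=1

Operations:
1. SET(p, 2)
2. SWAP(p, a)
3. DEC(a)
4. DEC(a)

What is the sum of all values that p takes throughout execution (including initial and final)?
15

Values of p at each step:
Initial: p = 1
After step 1: p = 2
After step 2: p = 4
After step 3: p = 4
After step 4: p = 4
Sum = 1 + 2 + 4 + 4 + 4 = 15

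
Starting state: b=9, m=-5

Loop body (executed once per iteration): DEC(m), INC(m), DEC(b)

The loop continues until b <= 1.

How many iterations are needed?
8

Tracing iterations:
Initial: b=9, m=-5
After iteration 1: b=8, m=-5
After iteration 2: b=7, m=-5
After iteration 3: b=6, m=-5
After iteration 4: b=5, m=-5
After iteration 5: b=4, m=-5
After iteration 6: b=3, m=-5
After iteration 7: b=2, m=-5
After iteration 8: b=1, m=-5
b <= 1 now holds, so the loop exits after 8 iterations.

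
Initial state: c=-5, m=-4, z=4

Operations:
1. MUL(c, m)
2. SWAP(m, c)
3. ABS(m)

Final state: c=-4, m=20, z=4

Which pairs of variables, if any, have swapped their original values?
None

Comparing initial and final values:
c: -5 → -4
m: -4 → 20
z: 4 → 4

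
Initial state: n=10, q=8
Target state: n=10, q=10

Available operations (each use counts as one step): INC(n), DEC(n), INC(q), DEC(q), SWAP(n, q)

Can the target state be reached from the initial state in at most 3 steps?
Yes

Path (2 steps): INC(q) → INC(q)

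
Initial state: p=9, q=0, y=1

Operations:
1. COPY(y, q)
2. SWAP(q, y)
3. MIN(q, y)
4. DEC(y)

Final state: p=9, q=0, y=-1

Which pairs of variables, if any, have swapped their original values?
None

Comparing initial and final values:
p: 9 → 9
y: 1 → -1
q: 0 → 0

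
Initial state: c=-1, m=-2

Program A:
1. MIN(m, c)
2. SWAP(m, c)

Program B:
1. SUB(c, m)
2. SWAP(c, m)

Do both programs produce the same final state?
No

Program A final state: c=-2, m=-1
Program B final state: c=-2, m=1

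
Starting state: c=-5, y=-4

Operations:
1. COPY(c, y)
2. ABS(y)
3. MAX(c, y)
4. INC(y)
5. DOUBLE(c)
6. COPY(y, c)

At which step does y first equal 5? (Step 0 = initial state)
Step 4

Tracing y:
Initial: y = -4
After step 1: y = -4
After step 2: y = 4
After step 3: y = 4
After step 4: y = 5 ← first occurrence
After step 5: y = 5
After step 6: y = 8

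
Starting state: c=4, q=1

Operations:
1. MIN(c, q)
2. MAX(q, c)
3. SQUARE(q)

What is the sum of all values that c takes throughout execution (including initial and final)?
7

Values of c at each step:
Initial: c = 4
After step 1: c = 1
After step 2: c = 1
After step 3: c = 1
Sum = 4 + 1 + 1 + 1 = 7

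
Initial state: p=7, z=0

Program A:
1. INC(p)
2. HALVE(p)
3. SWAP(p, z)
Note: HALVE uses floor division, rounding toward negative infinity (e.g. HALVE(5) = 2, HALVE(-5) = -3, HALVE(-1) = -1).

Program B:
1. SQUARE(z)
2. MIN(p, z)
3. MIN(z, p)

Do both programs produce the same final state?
No

Program A final state: p=0, z=4
Program B final state: p=0, z=0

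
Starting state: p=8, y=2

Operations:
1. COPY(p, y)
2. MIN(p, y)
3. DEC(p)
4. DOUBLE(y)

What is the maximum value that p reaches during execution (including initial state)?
8

Values of p at each step:
Initial: p = 8 ← maximum
After step 1: p = 2
After step 2: p = 2
After step 3: p = 1
After step 4: p = 1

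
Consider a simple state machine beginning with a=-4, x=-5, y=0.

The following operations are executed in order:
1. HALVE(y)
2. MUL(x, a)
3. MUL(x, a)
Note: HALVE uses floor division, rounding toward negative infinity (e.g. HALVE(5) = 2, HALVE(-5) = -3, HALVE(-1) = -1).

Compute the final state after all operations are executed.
{a: -4, x: -80, y: 0}

Step-by-step execution:
Initial: a=-4, x=-5, y=0
After step 1 (HALVE(y)): a=-4, x=-5, y=0
After step 2 (MUL(x, a)): a=-4, x=20, y=0
After step 3 (MUL(x, a)): a=-4, x=-80, y=0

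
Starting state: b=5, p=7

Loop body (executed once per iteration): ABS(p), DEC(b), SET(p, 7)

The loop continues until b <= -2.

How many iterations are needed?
7

Tracing iterations:
Initial: b=5, p=7
After iteration 1: b=4, p=7
After iteration 2: b=3, p=7
After iteration 3: b=2, p=7
After iteration 4: b=1, p=7
After iteration 5: b=0, p=7
After iteration 6: b=-1, p=7
After iteration 7: b=-2, p=7
b <= -2 now holds, so the loop exits after 7 iterations.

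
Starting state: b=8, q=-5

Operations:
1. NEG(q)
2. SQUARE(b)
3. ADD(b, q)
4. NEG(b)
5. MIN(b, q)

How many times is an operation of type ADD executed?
1

Counting ADD operations:
Step 3: ADD(b, q) ← ADD
Total: 1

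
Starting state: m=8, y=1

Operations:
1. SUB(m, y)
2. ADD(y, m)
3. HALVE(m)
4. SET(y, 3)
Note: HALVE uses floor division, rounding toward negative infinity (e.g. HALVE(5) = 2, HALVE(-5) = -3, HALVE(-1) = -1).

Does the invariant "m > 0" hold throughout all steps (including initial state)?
Yes

The invariant holds at every step.

State at each step:
Initial: m=8, y=1
After step 1: m=7, y=1
After step 2: m=7, y=8
After step 3: m=3, y=8
After step 4: m=3, y=3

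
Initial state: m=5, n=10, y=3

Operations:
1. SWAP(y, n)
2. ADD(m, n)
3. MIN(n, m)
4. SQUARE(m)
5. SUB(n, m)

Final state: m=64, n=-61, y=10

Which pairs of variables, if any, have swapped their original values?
None

Comparing initial and final values:
n: 10 → -61
m: 5 → 64
y: 3 → 10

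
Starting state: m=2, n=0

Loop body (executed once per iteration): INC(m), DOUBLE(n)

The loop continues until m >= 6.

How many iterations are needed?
4

Tracing iterations:
Initial: m=2, n=0
After iteration 1: m=3, n=0
After iteration 2: m=4, n=0
After iteration 3: m=5, n=0
After iteration 4: m=6, n=0
m >= 6 now holds, so the loop exits after 4 iterations.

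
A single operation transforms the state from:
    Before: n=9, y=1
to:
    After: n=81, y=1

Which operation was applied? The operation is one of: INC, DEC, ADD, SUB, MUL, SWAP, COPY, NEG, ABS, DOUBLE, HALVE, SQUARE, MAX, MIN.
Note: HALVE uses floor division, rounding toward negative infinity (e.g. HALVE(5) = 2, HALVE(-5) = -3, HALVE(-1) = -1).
SQUARE(n)

Analyzing the change:
Before: n=9, y=1
After: n=81, y=1
Variable n changed from 9 to 81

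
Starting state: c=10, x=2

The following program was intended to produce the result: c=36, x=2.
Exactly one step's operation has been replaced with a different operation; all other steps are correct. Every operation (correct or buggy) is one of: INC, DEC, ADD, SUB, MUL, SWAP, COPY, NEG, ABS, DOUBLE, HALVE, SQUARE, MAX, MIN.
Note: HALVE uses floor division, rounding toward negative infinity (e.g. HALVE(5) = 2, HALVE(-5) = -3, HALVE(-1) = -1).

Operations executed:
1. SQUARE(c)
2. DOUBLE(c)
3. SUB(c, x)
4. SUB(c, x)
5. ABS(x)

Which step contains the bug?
Step 1

Trace with buggy code:
Initial: c=10, x=2
After step 1: c=100, x=2
After step 2: c=200, x=2
After step 3: c=198, x=2
After step 4: c=196, x=2
After step 5: c=196, x=2
Actual final c=196, x=2 ≠ expected c=36, x=2.
Step 1 is the only position where a single-operation replacement can produce the expected result.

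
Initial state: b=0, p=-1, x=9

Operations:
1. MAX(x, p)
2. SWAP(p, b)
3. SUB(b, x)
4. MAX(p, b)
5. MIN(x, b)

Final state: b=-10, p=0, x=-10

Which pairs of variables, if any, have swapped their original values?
None

Comparing initial and final values:
x: 9 → -10
b: 0 → -10
p: -1 → 0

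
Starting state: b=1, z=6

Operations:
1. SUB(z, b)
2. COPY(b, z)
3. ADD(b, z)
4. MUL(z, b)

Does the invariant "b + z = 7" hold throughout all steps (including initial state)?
No, violated after step 1

The invariant is violated after step 1.

State at each step:
Initial: b=1, z=6
After step 1: b=1, z=5
After step 2: b=5, z=5
After step 3: b=10, z=5
After step 4: b=10, z=50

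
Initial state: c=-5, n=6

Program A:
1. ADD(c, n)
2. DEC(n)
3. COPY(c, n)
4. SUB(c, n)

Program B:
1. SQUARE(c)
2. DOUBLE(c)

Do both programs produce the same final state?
No

Program A final state: c=0, n=5
Program B final state: c=50, n=6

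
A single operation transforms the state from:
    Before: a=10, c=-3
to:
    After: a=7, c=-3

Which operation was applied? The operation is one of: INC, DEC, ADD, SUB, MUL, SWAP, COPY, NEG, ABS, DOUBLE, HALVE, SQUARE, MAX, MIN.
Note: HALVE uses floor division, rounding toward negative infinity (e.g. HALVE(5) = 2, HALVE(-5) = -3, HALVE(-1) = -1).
ADD(a, c)

Analyzing the change:
Before: a=10, c=-3
After: a=7, c=-3
Variable a changed from 10 to 7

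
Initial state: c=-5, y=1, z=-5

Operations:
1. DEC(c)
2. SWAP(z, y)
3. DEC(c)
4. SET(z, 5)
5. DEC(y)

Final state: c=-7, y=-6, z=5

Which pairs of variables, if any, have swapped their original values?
None

Comparing initial and final values:
c: -5 → -7
y: 1 → -6
z: -5 → 5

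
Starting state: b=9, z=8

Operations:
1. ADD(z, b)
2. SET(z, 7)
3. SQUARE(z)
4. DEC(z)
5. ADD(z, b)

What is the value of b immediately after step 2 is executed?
b = 9

Tracing b through execution:
Initial: b = 9
After step 1 (ADD(z, b)): b = 9
After step 2 (SET(z, 7)): b = 9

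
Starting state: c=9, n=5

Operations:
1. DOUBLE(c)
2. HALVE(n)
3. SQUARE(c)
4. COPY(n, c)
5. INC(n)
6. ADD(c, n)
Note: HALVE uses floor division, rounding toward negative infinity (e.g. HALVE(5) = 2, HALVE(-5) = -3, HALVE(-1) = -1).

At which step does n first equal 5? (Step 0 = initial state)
Step 0

Tracing n:
Initial: n = 5 ← first occurrence
After step 1: n = 5
After step 2: n = 2
After step 3: n = 2
After step 4: n = 324
After step 5: n = 325
After step 6: n = 325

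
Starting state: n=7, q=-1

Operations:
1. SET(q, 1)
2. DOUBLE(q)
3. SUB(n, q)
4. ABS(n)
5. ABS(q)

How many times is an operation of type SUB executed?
1

Counting SUB operations:
Step 3: SUB(n, q) ← SUB
Total: 1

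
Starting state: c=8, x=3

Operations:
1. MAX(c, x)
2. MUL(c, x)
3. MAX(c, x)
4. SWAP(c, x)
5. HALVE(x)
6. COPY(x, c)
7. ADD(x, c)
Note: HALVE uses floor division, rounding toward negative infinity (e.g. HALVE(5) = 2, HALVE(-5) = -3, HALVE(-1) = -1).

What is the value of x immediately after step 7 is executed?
x = 6

Tracing x through execution:
Initial: x = 3
After step 1 (MAX(c, x)): x = 3
After step 2 (MUL(c, x)): x = 3
After step 3 (MAX(c, x)): x = 3
After step 4 (SWAP(c, x)): x = 24
After step 5 (HALVE(x)): x = 12
After step 6 (COPY(x, c)): x = 3
After step 7 (ADD(x, c)): x = 6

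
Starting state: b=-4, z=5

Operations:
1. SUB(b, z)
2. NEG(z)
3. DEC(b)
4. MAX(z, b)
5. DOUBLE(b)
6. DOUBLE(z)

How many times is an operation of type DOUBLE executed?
2

Counting DOUBLE operations:
Step 5: DOUBLE(b) ← DOUBLE
Step 6: DOUBLE(z) ← DOUBLE
Total: 2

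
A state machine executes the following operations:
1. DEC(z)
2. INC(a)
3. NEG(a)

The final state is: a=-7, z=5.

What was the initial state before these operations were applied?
a=6, z=6

Working backwards:
Final state: a=-7, z=5
Before step 3 (NEG(a)): a=7, z=5
Before step 2 (INC(a)): a=6, z=5
Before step 1 (DEC(z)): a=6, z=6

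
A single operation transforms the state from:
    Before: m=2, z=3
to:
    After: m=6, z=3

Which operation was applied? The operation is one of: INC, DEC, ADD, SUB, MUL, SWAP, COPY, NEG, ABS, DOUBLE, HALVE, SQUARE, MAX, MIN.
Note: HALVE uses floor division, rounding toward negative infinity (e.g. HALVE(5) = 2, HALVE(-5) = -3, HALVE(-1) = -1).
MUL(m, z)

Analyzing the change:
Before: m=2, z=3
After: m=6, z=3
Variable m changed from 2 to 6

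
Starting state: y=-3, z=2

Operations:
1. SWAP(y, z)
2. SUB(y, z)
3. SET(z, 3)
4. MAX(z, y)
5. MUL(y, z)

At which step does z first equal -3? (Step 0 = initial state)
Step 1

Tracing z:
Initial: z = 2
After step 1: z = -3 ← first occurrence
After step 2: z = -3
After step 3: z = 3
After step 4: z = 5
After step 5: z = 5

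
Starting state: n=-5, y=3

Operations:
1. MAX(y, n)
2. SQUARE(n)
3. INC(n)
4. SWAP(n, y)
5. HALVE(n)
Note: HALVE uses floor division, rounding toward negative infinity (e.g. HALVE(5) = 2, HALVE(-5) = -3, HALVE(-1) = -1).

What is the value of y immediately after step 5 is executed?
y = 26

Tracing y through execution:
Initial: y = 3
After step 1 (MAX(y, n)): y = 3
After step 2 (SQUARE(n)): y = 3
After step 3 (INC(n)): y = 3
After step 4 (SWAP(n, y)): y = 26
After step 5 (HALVE(n)): y = 26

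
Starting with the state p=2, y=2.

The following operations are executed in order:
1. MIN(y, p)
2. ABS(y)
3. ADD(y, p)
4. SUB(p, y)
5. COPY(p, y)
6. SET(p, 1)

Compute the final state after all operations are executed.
{p: 1, y: 4}

Step-by-step execution:
Initial: p=2, y=2
After step 1 (MIN(y, p)): p=2, y=2
After step 2 (ABS(y)): p=2, y=2
After step 3 (ADD(y, p)): p=2, y=4
After step 4 (SUB(p, y)): p=-2, y=4
After step 5 (COPY(p, y)): p=4, y=4
After step 6 (SET(p, 1)): p=1, y=4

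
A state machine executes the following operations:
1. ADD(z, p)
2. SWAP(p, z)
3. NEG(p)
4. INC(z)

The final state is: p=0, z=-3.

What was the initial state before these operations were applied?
p=-4, z=4

Working backwards:
Final state: p=0, z=-3
Before step 4 (INC(z)): p=0, z=-4
Before step 3 (NEG(p)): p=0, z=-4
Before step 2 (SWAP(p, z)): p=-4, z=0
Before step 1 (ADD(z, p)): p=-4, z=4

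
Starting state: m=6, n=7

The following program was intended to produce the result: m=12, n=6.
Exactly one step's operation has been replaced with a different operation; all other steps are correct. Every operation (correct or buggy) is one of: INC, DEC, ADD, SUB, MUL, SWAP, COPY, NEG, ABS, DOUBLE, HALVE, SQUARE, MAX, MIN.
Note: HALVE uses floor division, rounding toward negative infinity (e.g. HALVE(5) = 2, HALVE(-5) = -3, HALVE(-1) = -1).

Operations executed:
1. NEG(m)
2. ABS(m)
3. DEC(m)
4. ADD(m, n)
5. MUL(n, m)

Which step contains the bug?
Step 5

Trace with buggy code:
Initial: m=6, n=7
After step 1: m=-6, n=7
After step 2: m=6, n=7
After step 3: m=5, n=7
After step 4: m=12, n=7
After step 5: m=12, n=84
Actual final m=12, n=84 ≠ expected m=12, n=6.
Step 5 is the only position where a single-operation replacement can produce the expected result.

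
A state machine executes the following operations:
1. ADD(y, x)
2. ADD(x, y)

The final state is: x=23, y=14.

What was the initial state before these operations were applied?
x=9, y=5

Working backwards:
Final state: x=23, y=14
Before step 2 (ADD(x, y)): x=9, y=14
Before step 1 (ADD(y, x)): x=9, y=5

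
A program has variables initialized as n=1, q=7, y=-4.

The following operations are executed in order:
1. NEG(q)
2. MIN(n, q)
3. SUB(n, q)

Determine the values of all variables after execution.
{n: 0, q: -7, y: -4}

Step-by-step execution:
Initial: n=1, q=7, y=-4
After step 1 (NEG(q)): n=1, q=-7, y=-4
After step 2 (MIN(n, q)): n=-7, q=-7, y=-4
After step 3 (SUB(n, q)): n=0, q=-7, y=-4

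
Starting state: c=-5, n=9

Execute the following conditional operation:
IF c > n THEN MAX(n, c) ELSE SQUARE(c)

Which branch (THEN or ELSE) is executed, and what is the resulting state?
Branch: ELSE, Final state: c=25, n=9

Evaluating condition: c > n
c = -5, n = 9
Condition is False, so ELSE branch executes
After SQUARE(c): c=25, n=9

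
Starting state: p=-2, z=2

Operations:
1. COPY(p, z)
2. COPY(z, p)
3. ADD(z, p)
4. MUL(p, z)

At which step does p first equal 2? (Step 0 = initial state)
Step 1

Tracing p:
Initial: p = -2
After step 1: p = 2 ← first occurrence
After step 2: p = 2
After step 3: p = 2
After step 4: p = 8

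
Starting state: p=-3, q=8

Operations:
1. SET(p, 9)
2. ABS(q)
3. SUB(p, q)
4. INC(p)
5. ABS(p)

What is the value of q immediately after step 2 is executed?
q = 8

Tracing q through execution:
Initial: q = 8
After step 1 (SET(p, 9)): q = 8
After step 2 (ABS(q)): q = 8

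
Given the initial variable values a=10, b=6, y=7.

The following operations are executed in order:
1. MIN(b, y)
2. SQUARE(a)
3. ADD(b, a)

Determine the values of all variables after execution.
{a: 100, b: 106, y: 7}

Step-by-step execution:
Initial: a=10, b=6, y=7
After step 1 (MIN(b, y)): a=10, b=6, y=7
After step 2 (SQUARE(a)): a=100, b=6, y=7
After step 3 (ADD(b, a)): a=100, b=106, y=7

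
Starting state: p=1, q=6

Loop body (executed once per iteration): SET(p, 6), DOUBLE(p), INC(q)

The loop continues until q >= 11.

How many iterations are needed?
5

Tracing iterations:
Initial: p=1, q=6
After iteration 1: p=12, q=7
After iteration 2: p=12, q=8
After iteration 3: p=12, q=9
After iteration 4: p=12, q=10
After iteration 5: p=12, q=11
q >= 11 now holds, so the loop exits after 5 iterations.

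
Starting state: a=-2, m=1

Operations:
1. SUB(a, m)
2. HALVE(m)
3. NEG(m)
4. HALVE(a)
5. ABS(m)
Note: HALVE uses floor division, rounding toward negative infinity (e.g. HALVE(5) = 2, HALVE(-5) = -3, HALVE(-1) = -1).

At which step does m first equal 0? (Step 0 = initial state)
Step 2

Tracing m:
Initial: m = 1
After step 1: m = 1
After step 2: m = 0 ← first occurrence
After step 3: m = 0
After step 4: m = 0
After step 5: m = 0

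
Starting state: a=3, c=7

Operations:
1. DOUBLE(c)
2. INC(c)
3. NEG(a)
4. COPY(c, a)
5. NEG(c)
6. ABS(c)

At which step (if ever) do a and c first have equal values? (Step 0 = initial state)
Step 4

a and c first become equal after step 4.

Comparing values at each step:
Initial: a=3, c=7
After step 1: a=3, c=14
After step 2: a=3, c=15
After step 3: a=-3, c=15
After step 4: a=-3, c=-3 ← equal!
After step 5: a=-3, c=3
After step 6: a=-3, c=3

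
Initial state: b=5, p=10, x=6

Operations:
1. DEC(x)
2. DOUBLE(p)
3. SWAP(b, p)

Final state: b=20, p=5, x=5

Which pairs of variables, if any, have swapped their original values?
None

Comparing initial and final values:
b: 5 → 20
x: 6 → 5
p: 10 → 5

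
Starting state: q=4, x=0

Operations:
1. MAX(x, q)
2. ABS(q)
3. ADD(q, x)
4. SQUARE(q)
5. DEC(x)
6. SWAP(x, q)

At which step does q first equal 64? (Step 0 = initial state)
Step 4

Tracing q:
Initial: q = 4
After step 1: q = 4
After step 2: q = 4
After step 3: q = 8
After step 4: q = 64 ← first occurrence
After step 5: q = 64
After step 6: q = 3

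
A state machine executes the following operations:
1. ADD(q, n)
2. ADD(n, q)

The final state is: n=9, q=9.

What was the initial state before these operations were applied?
n=0, q=9

Working backwards:
Final state: n=9, q=9
Before step 2 (ADD(n, q)): n=0, q=9
Before step 1 (ADD(q, n)): n=0, q=9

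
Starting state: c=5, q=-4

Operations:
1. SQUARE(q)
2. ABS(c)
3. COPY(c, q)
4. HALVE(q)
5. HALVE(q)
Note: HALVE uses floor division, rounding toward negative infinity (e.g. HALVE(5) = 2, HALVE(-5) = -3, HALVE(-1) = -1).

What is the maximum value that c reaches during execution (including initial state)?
16

Values of c at each step:
Initial: c = 5
After step 1: c = 5
After step 2: c = 5
After step 3: c = 16 ← maximum
After step 4: c = 16
After step 5: c = 16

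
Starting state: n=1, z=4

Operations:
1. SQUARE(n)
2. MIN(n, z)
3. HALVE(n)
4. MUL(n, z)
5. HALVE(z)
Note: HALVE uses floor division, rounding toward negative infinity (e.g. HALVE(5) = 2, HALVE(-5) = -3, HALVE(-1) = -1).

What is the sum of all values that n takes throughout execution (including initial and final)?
3

Values of n at each step:
Initial: n = 1
After step 1: n = 1
After step 2: n = 1
After step 3: n = 0
After step 4: n = 0
After step 5: n = 0
Sum = 1 + 1 + 1 + 0 + 0 + 0 = 3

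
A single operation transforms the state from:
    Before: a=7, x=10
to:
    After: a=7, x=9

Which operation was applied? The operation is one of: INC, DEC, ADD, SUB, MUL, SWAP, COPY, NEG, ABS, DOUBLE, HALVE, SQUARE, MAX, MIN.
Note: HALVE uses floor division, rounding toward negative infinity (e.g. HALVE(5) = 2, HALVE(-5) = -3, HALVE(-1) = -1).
DEC(x)

Analyzing the change:
Before: a=7, x=10
After: a=7, x=9
Variable x changed from 10 to 9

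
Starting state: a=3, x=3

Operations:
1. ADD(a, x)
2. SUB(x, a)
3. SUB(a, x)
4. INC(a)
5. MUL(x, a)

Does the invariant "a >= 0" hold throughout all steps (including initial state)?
Yes

The invariant holds at every step.

State at each step:
Initial: a=3, x=3
After step 1: a=6, x=3
After step 2: a=6, x=-3
After step 3: a=9, x=-3
After step 4: a=10, x=-3
After step 5: a=10, x=-30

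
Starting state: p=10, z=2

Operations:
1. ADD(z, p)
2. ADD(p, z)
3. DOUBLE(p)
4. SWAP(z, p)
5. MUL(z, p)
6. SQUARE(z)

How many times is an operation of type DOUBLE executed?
1

Counting DOUBLE operations:
Step 3: DOUBLE(p) ← DOUBLE
Total: 1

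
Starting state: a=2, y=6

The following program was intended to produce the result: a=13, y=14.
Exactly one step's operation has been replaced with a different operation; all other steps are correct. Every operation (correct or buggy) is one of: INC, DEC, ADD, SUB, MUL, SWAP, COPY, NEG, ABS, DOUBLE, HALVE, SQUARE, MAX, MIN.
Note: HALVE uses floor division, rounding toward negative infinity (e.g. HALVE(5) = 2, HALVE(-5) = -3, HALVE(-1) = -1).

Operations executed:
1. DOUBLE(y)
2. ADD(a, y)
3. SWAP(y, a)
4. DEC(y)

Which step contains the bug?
Step 4

Trace with buggy code:
Initial: a=2, y=6
After step 1: a=2, y=12
After step 2: a=14, y=12
After step 3: a=12, y=14
After step 4: a=12, y=13
Actual final a=12, y=13 ≠ expected a=13, y=14.
Step 4 is the only position where a single-operation replacement can produce the expected result.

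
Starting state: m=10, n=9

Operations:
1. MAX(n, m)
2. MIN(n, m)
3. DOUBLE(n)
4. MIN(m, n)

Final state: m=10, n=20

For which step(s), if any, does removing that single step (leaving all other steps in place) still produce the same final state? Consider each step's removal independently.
Step(s) 2, 4

Testing removal of each single step:
Without step 1: final = m=10, n=18 (different)
Without step 2: final = m=10, n=20 (same)
Without step 3: final = m=10, n=10 (different)
Without step 4: final = m=10, n=20 (same)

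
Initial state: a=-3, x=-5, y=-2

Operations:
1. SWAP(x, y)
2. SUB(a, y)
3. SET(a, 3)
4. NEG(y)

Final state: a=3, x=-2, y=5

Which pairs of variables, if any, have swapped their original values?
None

Comparing initial and final values:
a: -3 → 3
x: -5 → -2
y: -2 → 5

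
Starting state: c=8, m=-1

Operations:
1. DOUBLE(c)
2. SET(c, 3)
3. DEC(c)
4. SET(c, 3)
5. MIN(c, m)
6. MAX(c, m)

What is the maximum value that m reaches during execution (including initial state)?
-1

Values of m at each step:
Initial: m = -1 ← maximum
After step 1: m = -1
After step 2: m = -1
After step 3: m = -1
After step 4: m = -1
After step 5: m = -1
After step 6: m = -1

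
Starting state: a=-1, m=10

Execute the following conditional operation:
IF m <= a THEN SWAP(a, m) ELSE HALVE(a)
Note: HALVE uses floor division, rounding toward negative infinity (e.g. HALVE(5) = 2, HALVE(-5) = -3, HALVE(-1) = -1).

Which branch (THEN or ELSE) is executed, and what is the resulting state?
Branch: ELSE, Final state: a=-1, m=10

Evaluating condition: m <= a
m = 10, a = -1
Condition is False, so ELSE branch executes
After HALVE(a): a=-1, m=10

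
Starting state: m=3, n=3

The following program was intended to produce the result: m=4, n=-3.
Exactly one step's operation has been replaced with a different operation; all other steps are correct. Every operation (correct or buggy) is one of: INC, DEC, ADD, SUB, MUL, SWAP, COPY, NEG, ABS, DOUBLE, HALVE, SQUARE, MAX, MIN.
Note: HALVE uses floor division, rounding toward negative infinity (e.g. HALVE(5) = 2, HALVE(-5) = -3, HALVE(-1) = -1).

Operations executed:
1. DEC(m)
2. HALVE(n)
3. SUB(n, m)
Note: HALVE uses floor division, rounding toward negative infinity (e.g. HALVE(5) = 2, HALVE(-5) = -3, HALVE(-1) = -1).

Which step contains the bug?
Step 1

Trace with buggy code:
Initial: m=3, n=3
After step 1: m=2, n=3
After step 2: m=2, n=1
After step 3: m=2, n=-1
Actual final m=2, n=-1 ≠ expected m=4, n=-3.
Step 1 is the only position where a single-operation replacement can produce the expected result.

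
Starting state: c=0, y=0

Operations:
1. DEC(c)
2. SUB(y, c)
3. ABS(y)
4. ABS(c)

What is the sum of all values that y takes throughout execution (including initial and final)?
3

Values of y at each step:
Initial: y = 0
After step 1: y = 0
After step 2: y = 1
After step 3: y = 1
After step 4: y = 1
Sum = 0 + 0 + 1 + 1 + 1 = 3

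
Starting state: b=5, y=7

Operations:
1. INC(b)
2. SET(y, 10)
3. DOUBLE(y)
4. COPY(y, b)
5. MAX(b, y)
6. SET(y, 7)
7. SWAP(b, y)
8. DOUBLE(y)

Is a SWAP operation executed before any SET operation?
No

First SWAP: step 7
First SET: step 2
Since 7 > 2, SET comes first.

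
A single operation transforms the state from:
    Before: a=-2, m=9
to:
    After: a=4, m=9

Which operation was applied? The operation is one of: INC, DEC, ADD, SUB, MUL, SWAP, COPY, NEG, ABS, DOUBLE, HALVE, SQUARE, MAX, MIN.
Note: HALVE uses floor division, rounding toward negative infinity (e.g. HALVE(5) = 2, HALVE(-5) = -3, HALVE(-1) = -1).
SQUARE(a)

Analyzing the change:
Before: a=-2, m=9
After: a=4, m=9
Variable a changed from -2 to 4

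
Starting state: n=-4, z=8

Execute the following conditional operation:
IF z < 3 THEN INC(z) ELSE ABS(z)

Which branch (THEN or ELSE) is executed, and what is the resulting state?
Branch: ELSE, Final state: n=-4, z=8

Evaluating condition: z < 3
z = 8
Condition is False, so ELSE branch executes
After ABS(z): n=-4, z=8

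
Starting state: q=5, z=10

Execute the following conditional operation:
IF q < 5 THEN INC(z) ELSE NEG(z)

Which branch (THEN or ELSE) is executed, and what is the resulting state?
Branch: ELSE, Final state: q=5, z=-10

Evaluating condition: q < 5
q = 5
Condition is False, so ELSE branch executes
After NEG(z): q=5, z=-10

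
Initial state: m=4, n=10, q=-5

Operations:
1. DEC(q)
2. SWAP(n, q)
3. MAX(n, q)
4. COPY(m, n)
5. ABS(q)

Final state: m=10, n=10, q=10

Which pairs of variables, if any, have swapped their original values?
None

Comparing initial and final values:
m: 4 → 10
n: 10 → 10
q: -5 → 10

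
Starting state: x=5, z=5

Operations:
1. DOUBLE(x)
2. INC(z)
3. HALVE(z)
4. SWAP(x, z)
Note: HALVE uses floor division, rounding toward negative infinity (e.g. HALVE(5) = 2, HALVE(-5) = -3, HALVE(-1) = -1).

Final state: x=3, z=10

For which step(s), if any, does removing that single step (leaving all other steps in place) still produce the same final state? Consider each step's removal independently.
None - removing any single step changes the final result

Testing removal of each single step:
Without step 1: final = x=3, z=5 (different)
Without step 2: final = x=2, z=10 (different)
Without step 3: final = x=6, z=10 (different)
Without step 4: final = x=10, z=3 (different)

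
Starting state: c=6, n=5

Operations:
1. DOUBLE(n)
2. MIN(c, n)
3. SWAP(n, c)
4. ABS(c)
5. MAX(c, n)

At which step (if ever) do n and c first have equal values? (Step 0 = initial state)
Never

n and c never become equal during execution.

Comparing values at each step:
Initial: n=5, c=6
After step 1: n=10, c=6
After step 2: n=10, c=6
After step 3: n=6, c=10
After step 4: n=6, c=10
After step 5: n=6, c=10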